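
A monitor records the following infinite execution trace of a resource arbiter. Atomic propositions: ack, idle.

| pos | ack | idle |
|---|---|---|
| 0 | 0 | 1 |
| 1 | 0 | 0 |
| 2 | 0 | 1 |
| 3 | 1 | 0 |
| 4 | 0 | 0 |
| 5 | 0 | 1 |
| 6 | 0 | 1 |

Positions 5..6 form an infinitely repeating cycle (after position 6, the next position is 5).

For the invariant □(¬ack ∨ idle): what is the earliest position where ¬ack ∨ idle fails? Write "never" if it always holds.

3

Check ¬ack ∨ idle at each position in order: 0 ✓, 1 ✓, 2 ✓.
At position 3 the labels are {ack}, so ¬ack ∨ idle is false there. This is the first violation.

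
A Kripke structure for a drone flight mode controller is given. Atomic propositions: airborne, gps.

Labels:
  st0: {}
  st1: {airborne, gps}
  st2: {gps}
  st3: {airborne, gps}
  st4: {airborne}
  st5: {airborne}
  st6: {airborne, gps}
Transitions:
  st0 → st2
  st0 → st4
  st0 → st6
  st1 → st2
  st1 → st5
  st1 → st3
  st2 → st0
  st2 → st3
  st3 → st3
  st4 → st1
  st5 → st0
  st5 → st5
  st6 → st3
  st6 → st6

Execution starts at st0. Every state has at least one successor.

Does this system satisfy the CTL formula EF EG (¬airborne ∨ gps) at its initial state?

Yes

States satisfying EG (¬airborne ∨ gps): {st0, st1, st2, st3, st6}.
States satisfying EF EG (¬airborne ∨ gps): {st0, st1, st2, st3, st4, st5, st6}.
Some path from st0 reaches a state where EG (¬airborne ∨ gps) holds.
st0 ∈ Sat(EF EG (¬airborne ∨ gps)).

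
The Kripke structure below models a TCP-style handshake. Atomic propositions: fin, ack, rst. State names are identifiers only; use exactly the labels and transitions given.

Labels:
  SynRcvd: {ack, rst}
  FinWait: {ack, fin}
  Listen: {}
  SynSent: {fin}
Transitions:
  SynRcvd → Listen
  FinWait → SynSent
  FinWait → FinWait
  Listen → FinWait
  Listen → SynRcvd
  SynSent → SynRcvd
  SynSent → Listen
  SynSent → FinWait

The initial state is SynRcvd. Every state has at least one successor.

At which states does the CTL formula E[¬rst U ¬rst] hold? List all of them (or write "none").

States satisfying ¬rst: {FinWait, Listen, SynSent}.
States satisfying E[¬rst U ¬rst]: {FinWait, Listen, SynSent}.

{FinWait, Listen, SynSent}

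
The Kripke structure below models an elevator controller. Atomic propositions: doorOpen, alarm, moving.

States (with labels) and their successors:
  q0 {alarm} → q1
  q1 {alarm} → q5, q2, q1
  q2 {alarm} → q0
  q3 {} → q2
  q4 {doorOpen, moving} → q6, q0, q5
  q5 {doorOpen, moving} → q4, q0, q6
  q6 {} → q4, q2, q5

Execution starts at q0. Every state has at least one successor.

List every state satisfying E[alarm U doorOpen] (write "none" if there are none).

States satisfying alarm: {q0, q1, q2}.
States satisfying doorOpen: {q4, q5}.
States satisfying E[alarm U doorOpen]: {q0, q1, q2, q4, q5}.

{q0, q1, q2, q4, q5}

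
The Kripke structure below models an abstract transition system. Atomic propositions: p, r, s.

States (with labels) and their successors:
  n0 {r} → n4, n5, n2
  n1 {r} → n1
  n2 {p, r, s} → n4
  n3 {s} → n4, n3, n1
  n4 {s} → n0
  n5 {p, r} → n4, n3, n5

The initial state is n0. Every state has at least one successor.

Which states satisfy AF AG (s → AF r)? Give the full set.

{n1}

States satisfying AG (s → AF r): {n1}.
States satisfying AF AG (s → AF r): {n1}.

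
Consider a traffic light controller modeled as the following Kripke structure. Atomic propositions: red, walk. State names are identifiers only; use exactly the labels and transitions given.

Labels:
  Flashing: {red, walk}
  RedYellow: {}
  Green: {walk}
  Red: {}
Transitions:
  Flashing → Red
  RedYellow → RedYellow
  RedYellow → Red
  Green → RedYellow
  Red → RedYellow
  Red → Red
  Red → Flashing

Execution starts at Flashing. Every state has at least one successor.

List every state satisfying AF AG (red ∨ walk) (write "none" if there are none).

none

States satisfying AG (red ∨ walk): ∅.
States satisfying AF AG (red ∨ walk): ∅.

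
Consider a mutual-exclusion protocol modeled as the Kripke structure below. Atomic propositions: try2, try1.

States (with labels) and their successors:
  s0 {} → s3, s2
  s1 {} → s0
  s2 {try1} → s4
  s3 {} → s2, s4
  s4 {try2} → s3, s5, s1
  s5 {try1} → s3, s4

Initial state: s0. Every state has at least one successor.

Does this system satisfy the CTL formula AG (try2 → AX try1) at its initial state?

States satisfying try2 → AX try1: {s0, s1, s2, s3, s5}.
States satisfying AG (try2 → AX try1): ∅.
s4 is reachable from s0 and violates try2 → AX try1, so AG fails at s0.
s0 ∉ Sat(AG (try2 → AX try1)).

Does not hold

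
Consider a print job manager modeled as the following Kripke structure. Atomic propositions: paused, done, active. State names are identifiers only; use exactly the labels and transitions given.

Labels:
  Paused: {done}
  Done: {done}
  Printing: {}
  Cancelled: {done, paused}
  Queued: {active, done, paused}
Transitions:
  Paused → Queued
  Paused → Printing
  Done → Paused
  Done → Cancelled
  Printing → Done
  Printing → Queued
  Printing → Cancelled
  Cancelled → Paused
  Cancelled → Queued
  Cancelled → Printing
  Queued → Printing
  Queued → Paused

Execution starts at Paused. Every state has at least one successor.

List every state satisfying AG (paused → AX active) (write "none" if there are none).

States satisfying paused → AX active: {Paused, Done, Printing}.
States satisfying AG (paused → AX active): ∅.

none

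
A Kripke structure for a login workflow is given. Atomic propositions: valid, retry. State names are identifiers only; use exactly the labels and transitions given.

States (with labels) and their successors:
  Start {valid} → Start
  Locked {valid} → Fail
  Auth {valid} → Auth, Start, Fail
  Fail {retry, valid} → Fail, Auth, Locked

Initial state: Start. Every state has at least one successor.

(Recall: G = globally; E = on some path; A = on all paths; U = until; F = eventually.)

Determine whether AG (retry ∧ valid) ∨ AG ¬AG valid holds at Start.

No

States satisfying retry ∧ valid: {Fail}.
States satisfying AG (retry ∧ valid): ∅.
States satisfying ¬AG valid: ∅.
States satisfying AG ¬AG valid: ∅.
States satisfying AG (retry ∧ valid) ∨ AG ¬AG valid: ∅.
Start ∉ Sat(AG (retry ∧ valid) ∨ AG ¬AG valid).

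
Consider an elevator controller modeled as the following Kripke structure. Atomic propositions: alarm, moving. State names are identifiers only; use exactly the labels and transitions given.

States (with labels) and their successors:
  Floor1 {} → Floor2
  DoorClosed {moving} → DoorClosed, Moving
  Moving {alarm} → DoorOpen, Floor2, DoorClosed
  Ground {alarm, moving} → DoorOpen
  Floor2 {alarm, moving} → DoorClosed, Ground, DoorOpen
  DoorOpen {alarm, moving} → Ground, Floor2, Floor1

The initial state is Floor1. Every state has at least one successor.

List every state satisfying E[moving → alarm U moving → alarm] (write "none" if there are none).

States satisfying moving → alarm: {Floor1, Moving, Ground, Floor2, DoorOpen}.
States satisfying E[moving → alarm U moving → alarm]: {Floor1, Moving, Ground, Floor2, DoorOpen}.

{Floor1, Moving, Ground, Floor2, DoorOpen}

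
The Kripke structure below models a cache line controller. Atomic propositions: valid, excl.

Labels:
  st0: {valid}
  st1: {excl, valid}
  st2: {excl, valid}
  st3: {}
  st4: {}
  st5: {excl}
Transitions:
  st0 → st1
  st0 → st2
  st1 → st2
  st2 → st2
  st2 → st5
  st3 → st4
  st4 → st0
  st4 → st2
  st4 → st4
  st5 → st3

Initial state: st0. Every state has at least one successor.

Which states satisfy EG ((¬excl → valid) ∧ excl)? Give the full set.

States satisfying (¬excl → valid) ∧ excl: {st1, st2, st5}.
States satisfying EG ((¬excl → valid) ∧ excl): {st1, st2}.

{st1, st2}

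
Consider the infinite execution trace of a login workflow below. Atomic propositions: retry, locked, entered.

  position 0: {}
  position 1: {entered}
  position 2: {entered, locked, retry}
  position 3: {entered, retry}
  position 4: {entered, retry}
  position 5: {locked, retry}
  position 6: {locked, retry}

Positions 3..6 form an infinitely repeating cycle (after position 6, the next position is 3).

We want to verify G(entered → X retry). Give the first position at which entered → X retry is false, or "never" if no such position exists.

entered → X retry holds at every position 0..6, and those are all the positions the trace ever visits, so the invariant G(entered → X retry) is never violated.

never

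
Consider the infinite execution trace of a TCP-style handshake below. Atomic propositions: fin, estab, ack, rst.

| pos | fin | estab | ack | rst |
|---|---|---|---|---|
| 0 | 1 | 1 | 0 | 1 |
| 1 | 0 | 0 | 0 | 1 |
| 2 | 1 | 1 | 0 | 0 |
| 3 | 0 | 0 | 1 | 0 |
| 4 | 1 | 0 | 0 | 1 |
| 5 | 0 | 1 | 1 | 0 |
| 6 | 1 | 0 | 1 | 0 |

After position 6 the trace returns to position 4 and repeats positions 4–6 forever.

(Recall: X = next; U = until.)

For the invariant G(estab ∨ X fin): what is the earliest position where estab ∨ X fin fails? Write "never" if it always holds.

Check estab ∨ X fin at each position in order: 0 ✓, 1 ✓, 2 ✓, 3 ✓.
At position 4 the labels are {fin, rst} and the next position 5 has {ack, estab}, so estab ∨ X fin is false there. This is the first violation.

4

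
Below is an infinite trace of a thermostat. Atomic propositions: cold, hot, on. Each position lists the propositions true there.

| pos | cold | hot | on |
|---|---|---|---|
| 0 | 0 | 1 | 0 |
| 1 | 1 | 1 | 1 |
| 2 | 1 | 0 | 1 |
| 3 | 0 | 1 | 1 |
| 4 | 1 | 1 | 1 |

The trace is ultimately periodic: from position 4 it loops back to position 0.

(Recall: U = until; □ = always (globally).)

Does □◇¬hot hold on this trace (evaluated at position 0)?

◇¬hot holds at every position 0..4, and those are all positions ever visited, so □◇¬hot holds.

Holds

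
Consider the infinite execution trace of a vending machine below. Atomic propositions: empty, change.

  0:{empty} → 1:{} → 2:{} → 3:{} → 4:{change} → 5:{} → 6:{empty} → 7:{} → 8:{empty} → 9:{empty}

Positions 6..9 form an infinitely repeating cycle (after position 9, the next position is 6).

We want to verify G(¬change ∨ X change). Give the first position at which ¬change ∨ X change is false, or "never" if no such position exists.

Check ¬change ∨ X change at each position in order: 0 ✓, 1 ✓, 2 ✓, 3 ✓.
At position 4 the labels are {change} and the next position 5 has {}, so ¬change ∨ X change is false there. This is the first violation.

4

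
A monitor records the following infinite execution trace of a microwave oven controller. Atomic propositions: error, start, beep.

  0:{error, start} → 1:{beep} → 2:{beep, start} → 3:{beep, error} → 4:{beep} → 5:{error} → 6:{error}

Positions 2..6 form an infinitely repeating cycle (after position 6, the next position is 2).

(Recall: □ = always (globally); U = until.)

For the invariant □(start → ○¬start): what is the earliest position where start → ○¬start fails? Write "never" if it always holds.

start → ○¬start holds at every position 0..6, and those are all the positions the trace ever visits, so the invariant □(start → ○¬start) is never violated.

never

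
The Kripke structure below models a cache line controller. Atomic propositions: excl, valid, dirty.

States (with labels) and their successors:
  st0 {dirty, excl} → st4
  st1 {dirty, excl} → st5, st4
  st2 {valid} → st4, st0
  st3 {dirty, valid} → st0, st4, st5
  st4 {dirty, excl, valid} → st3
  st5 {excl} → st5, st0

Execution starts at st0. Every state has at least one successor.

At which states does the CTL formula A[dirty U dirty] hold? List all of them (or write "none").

{st0, st1, st3, st4}

States satisfying dirty: {st0, st1, st3, st4}.
States satisfying A[dirty U dirty]: {st0, st1, st3, st4}.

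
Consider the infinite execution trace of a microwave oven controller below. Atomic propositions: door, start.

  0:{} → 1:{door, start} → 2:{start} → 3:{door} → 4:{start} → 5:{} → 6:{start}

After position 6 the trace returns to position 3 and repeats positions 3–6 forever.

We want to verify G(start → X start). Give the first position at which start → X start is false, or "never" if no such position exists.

2

Check start → X start at each position in order: 0 ✓, 1 ✓.
At position 2 the labels are {start} and the next position 3 has {door}, so start → X start is false there. This is the first violation.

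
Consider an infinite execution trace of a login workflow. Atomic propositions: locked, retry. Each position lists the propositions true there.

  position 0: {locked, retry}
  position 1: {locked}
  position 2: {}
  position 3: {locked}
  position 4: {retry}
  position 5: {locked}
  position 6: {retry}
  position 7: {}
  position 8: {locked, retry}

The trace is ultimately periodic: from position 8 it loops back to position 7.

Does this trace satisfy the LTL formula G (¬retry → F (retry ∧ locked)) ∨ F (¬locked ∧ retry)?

Satisfied

¬retry → F (retry ∧ locked) holds at every position 0..8, and those are all positions ever visited, so G (¬retry → F (retry ∧ locked)) holds.
Positions where ¬retry holds: 1, 2, 3, 5, 7.
Check F (retry ∧ locked) at each: 1→ok, 2→ok, 3→ok, 5→ok, 7→ok.
¬locked ∧ retry holds at position 4, which is reachable from 0, so F (¬locked ∧ retry) holds.
At position 0: G (¬retry → F (retry ∧ locked)) is true; F (¬locked ∧ retry) is true; so G (¬retry → F (retry ∧ locked)) ∨ F (¬locked ∧ retry) is true.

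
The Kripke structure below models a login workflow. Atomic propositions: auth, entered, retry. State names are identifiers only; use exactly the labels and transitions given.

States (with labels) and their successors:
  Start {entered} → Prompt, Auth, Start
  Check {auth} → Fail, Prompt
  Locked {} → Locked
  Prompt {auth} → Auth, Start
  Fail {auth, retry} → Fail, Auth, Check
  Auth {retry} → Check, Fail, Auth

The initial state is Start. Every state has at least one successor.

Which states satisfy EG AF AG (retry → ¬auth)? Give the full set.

{Locked}

States satisfying AF AG (retry → ¬auth): {Locked}.
States satisfying EG AF AG (retry → ¬auth): {Locked}.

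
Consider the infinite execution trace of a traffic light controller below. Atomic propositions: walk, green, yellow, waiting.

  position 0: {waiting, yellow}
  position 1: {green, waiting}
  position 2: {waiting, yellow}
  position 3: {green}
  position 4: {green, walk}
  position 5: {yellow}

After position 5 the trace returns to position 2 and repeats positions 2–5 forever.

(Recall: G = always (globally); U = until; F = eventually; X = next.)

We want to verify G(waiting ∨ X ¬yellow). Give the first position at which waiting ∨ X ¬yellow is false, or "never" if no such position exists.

Check waiting ∨ X ¬yellow at each position in order: 0 ✓, 1 ✓, 2 ✓, 3 ✓.
At position 4 the labels are {green, walk} and the next position 5 has {yellow}, so waiting ∨ X ¬yellow is false there. This is the first violation.

4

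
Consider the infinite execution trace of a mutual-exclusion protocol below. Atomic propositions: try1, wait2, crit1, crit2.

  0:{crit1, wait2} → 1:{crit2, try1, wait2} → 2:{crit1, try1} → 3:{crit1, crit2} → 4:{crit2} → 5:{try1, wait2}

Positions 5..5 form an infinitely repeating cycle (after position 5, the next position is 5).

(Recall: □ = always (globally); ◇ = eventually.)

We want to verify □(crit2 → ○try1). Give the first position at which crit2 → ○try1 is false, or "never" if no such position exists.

3

Check crit2 → ○try1 at each position in order: 0 ✓, 1 ✓, 2 ✓.
At position 3 the labels are {crit1, crit2} and the next position 4 has {crit2}, so crit2 → ○try1 is false there. This is the first violation.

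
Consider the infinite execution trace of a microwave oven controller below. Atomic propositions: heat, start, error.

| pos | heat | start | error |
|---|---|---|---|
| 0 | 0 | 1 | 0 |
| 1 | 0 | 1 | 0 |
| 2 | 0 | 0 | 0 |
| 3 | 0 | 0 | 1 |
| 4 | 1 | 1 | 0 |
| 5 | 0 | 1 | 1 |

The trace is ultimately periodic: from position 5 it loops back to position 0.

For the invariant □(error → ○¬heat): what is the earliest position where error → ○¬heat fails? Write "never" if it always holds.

Check error → ○¬heat at each position in order: 0 ✓, 1 ✓, 2 ✓.
At position 3 the labels are {error} and the next position 4 has {heat, start}, so error → ○¬heat is false there. This is the first violation.

3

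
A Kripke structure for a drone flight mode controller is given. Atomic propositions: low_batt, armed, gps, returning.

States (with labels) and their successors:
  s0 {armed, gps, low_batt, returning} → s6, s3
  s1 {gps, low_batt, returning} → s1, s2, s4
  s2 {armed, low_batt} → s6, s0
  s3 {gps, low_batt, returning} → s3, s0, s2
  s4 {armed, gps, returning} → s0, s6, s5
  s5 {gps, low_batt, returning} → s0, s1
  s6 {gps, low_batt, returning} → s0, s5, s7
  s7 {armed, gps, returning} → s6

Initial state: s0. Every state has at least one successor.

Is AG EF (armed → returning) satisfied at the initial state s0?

Yes

States satisfying EF (armed → returning): {s0, s1, s2, s3, s4, s5, s6, s7}.
States satisfying AG EF (armed → returning): {s0, s1, s2, s3, s4, s5, s6, s7}.
Every state reachable from s0 satisfies EF (armed → returning).
s0 ∈ Sat(AG EF (armed → returning)).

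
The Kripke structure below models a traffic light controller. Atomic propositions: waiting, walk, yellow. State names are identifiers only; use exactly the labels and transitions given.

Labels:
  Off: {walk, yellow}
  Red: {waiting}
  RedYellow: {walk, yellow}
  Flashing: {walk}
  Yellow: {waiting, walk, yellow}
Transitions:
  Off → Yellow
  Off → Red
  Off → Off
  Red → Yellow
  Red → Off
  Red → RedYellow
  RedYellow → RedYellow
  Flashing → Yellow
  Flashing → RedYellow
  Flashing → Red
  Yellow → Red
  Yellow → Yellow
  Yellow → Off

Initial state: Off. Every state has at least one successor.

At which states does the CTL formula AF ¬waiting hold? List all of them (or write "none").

{Off, RedYellow, Flashing}

States satisfying ¬waiting: {Off, RedYellow, Flashing}.
States satisfying AF ¬waiting: {Off, RedYellow, Flashing}.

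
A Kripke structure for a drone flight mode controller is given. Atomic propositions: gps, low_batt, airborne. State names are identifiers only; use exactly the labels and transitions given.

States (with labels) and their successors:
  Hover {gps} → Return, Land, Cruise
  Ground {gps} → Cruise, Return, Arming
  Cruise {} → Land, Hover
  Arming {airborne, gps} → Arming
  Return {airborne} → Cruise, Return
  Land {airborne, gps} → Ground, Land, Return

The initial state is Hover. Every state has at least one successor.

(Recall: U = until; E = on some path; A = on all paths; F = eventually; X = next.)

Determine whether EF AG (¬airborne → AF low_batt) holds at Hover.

States satisfying AG (¬airborne → AF low_batt): {Arming}.
States satisfying EF AG (¬airborne → AF low_batt): {Hover, Ground, Cruise, Arming, Return, Land}.
Some path from Hover reaches a state where AG (¬airborne → AF low_batt) holds.
Hover ∈ Sat(EF AG (¬airborne → AF low_batt)).

Yes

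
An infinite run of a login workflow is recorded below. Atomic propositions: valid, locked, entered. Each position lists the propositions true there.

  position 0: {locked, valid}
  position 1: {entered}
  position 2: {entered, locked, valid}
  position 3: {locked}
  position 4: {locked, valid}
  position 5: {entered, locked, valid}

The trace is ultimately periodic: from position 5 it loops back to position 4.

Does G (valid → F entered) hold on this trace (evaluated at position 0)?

valid → F entered holds at every position 0..5, and those are all positions ever visited, so G (valid → F entered) holds.
Positions where valid holds: 0, 2, 4, 5.
Check F entered at each: 0→ok, 2→ok, 4→ok, 5→ok.

Yes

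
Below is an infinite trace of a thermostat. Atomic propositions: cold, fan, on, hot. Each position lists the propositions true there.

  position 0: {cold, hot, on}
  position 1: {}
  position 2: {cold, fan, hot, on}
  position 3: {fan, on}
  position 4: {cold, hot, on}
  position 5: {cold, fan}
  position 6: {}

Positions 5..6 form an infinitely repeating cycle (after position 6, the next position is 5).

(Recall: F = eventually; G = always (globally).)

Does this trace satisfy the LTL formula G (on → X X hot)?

on → X X hot must hold at every position from 0 onward. It fails at position 3, so G (on → X X hot) is false.
Positions where on holds: 0, 2, 3, 4.
Check X X hot at each: 0→ok, 2→ok, 3→fails, 4→fails.

Does not hold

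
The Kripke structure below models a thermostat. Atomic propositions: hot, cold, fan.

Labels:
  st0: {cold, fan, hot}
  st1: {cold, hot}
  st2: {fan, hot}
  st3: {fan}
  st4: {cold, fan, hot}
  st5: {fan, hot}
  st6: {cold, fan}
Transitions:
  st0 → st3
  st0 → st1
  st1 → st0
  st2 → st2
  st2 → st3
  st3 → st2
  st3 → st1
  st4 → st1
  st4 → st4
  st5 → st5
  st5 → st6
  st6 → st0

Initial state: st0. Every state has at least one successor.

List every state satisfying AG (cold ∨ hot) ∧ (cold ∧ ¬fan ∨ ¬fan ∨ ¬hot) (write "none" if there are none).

none

States satisfying cold ∨ hot: {st0, st1, st2, st4, st5, st6}.
States satisfying AG (cold ∨ hot): ∅.
States satisfying ¬fan: {st1}.
States satisfying cold ∧ ¬fan: {st1}.
States satisfying ¬hot: {st3, st6}.
States satisfying ¬fan ∨ ¬hot: {st1, st3, st6}.
States satisfying cold ∧ ¬fan ∨ ¬fan ∨ ¬hot: {st1, st3, st6}.
States satisfying AG (cold ∨ hot) ∧ (cold ∧ ¬fan ∨ ¬fan ∨ ¬hot): ∅.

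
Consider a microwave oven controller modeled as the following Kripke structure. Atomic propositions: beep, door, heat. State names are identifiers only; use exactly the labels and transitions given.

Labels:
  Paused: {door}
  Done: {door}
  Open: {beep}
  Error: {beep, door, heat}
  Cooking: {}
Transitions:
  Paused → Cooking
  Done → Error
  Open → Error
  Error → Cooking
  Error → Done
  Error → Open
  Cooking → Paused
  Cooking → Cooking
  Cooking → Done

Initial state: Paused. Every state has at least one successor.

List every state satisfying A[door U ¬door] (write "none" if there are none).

{Paused, Open, Cooking}

States satisfying door: {Paused, Done, Error}.
States satisfying ¬door: {Open, Cooking}.
States satisfying A[door U ¬door]: {Paused, Open, Cooking}.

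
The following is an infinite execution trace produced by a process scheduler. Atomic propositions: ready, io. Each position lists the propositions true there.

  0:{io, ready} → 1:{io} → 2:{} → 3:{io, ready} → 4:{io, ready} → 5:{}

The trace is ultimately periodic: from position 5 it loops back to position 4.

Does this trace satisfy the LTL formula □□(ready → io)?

Holds

□(ready → io) holds at every position 0..5, and those are all positions ever visited, so □□(ready → io) holds.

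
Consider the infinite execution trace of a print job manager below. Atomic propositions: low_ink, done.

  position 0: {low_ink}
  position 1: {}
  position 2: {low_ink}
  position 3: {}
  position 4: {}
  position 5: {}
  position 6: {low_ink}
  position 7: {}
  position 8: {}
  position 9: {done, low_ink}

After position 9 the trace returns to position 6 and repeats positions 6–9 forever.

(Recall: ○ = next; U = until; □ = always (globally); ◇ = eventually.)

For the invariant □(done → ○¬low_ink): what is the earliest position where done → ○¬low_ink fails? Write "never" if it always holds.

Check done → ○¬low_ink at each position in order: 0 ✓, 1 ✓, 2 ✓, 3 ✓, 4 ✓, 5 ✓, 6 ✓, 7 ✓, 8 ✓.
At position 9 the labels are {done, low_ink} and the next position 6 has {low_ink}, so done → ○¬low_ink is false there. This is the first violation.

9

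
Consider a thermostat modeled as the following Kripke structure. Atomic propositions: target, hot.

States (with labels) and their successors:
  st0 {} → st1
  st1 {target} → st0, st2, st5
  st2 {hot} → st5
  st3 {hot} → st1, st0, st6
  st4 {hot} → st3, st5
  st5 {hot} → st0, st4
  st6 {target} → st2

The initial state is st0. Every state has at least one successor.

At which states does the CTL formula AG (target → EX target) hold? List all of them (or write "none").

States satisfying target → EX target: {st0, st2, st3, st4, st5}.
States satisfying AG (target → EX target): ∅.

none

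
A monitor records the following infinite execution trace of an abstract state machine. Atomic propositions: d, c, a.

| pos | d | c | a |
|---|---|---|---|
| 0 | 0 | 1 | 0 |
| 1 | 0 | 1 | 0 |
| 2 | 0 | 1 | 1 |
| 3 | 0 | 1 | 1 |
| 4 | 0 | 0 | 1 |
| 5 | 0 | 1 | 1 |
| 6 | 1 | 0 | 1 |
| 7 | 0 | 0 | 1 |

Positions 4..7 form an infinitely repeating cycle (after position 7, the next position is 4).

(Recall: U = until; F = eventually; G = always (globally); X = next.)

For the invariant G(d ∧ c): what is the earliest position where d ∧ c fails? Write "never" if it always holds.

At position 0 the labels are {c}, so d ∧ c is false there. This is the first violation.

0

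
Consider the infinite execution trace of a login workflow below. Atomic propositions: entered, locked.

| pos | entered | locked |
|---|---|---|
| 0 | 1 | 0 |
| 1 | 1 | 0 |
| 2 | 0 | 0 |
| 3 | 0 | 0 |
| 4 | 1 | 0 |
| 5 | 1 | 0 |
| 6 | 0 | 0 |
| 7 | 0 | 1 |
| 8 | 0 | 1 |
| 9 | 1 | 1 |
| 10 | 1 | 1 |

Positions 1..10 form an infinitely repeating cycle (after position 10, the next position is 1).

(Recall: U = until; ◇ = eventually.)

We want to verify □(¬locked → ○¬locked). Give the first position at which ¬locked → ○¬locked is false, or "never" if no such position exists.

Check ¬locked → ○¬locked at each position in order: 0 ✓, 1 ✓, 2 ✓, 3 ✓, 4 ✓, 5 ✓.
At position 6 the labels are {} and the next position 7 has {locked}, so ¬locked → ○¬locked is false there. This is the first violation.

6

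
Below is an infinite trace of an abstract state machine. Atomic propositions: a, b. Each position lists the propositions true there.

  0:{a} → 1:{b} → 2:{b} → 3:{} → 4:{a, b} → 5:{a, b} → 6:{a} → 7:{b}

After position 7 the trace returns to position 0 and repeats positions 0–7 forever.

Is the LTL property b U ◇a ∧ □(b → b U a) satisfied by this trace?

Walking from position 0: ◇a first holds at position 0, and b holds at every earlier position along the way, so b U ◇a holds.
b → b U a must hold at every position from 0 onward. It fails at position 1, so □(b → b U a) is false.
Positions where b holds: 1, 2, 4, 5, 7.
Check b U a at each: 1→fails, 2→fails, 4→ok, 5→ok, 7→ok.
At position 0: b U ◇a is true; □(b → b U a) is false; so b U ◇a ∧ □(b → b U a) is false.

Violated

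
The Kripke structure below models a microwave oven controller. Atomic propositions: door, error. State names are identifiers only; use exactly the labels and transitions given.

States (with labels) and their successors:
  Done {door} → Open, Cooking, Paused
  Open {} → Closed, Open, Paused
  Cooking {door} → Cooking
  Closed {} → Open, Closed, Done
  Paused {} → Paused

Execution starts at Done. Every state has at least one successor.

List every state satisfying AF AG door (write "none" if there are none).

{Cooking}

States satisfying AG door: {Cooking}.
States satisfying AF AG door: {Cooking}.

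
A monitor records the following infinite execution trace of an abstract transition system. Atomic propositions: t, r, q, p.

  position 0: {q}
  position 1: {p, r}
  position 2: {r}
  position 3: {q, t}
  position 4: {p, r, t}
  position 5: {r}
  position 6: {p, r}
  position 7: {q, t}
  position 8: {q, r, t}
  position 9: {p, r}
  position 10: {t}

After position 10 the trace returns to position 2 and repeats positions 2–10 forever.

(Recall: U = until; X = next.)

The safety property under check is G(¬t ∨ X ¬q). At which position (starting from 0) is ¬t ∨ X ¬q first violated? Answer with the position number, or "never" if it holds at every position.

7

Check ¬t ∨ X ¬q at each position in order: 0 ✓, 1 ✓, 2 ✓, 3 ✓, 4 ✓, 5 ✓, 6 ✓.
At position 7 the labels are {q, t} and the next position 8 has {q, r, t}, so ¬t ∨ X ¬q is false there. This is the first violation.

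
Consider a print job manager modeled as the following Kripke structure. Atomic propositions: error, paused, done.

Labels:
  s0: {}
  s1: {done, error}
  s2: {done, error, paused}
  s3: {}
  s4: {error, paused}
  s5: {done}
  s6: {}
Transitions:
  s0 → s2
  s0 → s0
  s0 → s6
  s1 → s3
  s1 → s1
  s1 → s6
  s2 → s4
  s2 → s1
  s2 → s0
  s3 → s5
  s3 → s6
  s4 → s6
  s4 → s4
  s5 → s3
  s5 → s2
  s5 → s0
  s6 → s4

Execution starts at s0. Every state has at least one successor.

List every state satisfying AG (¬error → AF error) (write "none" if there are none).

{s4, s6}

States satisfying ¬error → AF error: {s1, s2, s4, s6}.
States satisfying AG (¬error → AF error): {s4, s6}.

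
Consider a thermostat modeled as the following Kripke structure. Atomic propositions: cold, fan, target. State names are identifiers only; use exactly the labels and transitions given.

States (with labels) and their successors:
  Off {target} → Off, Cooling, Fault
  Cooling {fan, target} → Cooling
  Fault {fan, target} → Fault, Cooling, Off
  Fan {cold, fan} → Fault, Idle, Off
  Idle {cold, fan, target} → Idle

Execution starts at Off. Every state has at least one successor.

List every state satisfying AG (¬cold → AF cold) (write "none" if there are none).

{Idle}

States satisfying ¬cold → AF cold: {Fan, Idle}.
States satisfying AG (¬cold → AF cold): {Idle}.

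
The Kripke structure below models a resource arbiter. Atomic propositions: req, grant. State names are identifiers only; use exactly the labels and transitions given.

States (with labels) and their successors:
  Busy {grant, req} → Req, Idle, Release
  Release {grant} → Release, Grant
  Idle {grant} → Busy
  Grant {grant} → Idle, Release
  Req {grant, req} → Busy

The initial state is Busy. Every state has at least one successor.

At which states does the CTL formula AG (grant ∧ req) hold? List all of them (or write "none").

States satisfying grant ∧ req: {Busy, Req}.
States satisfying AG (grant ∧ req): ∅.

none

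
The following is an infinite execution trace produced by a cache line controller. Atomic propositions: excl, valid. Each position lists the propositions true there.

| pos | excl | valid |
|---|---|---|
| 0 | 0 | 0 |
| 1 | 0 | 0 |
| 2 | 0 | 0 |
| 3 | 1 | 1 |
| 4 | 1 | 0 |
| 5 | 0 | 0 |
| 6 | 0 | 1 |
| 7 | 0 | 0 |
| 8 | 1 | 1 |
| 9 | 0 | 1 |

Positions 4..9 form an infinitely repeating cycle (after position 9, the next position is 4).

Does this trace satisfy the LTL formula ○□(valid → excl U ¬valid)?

The position after 0 is 1; □(valid → excl U ¬valid) is false there.

Does not hold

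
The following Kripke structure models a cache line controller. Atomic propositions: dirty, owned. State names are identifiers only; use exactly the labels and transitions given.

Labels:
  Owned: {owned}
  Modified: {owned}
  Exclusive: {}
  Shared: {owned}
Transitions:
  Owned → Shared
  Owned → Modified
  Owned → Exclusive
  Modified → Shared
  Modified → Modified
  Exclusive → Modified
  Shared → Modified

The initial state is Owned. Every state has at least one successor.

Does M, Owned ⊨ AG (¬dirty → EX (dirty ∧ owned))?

States satisfying ¬dirty → EX (dirty ∧ owned): ∅.
States satisfying AG (¬dirty → EX (dirty ∧ owned)): ∅.
Exclusive is reachable from Owned and violates ¬dirty → EX (dirty ∧ owned), so AG fails at Owned.
Owned ∉ Sat(AG (¬dirty → EX (dirty ∧ owned))).

Does not hold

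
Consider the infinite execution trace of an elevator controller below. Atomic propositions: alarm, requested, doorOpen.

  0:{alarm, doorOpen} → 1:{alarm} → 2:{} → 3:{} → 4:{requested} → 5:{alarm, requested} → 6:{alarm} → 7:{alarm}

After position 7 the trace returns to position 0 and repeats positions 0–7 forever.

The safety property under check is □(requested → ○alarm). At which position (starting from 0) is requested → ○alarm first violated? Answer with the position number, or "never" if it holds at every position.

requested → ○alarm holds at every position 0..7, and those are all the positions the trace ever visits, so the invariant □(requested → ○alarm) is never violated.

never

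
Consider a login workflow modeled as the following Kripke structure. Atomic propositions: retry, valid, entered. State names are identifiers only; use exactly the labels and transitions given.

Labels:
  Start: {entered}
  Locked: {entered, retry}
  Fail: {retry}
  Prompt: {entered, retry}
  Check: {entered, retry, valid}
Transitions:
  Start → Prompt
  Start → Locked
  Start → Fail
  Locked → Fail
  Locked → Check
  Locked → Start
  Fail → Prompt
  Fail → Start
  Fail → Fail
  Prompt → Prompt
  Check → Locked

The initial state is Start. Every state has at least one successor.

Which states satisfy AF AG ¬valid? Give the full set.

{Prompt}

States satisfying AG ¬valid: {Prompt}.
States satisfying AF AG ¬valid: {Prompt}.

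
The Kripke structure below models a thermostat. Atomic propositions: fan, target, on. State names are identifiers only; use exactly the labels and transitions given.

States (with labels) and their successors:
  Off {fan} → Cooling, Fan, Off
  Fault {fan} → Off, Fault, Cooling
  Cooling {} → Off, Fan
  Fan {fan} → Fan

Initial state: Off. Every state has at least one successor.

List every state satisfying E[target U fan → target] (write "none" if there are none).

States satisfying target: ∅.
States satisfying fan → target: {Cooling}.
States satisfying E[target U fan → target]: {Cooling}.

{Cooling}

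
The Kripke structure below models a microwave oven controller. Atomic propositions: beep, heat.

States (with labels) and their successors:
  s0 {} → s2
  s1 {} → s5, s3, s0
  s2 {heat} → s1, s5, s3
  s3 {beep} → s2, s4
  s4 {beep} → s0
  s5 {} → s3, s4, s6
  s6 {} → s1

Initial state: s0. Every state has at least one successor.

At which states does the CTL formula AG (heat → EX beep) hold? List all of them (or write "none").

States satisfying heat → EX beep: {s0, s1, s2, s3, s4, s5, s6}.
States satisfying AG (heat → EX beep): {s0, s1, s2, s3, s4, s5, s6}.

{s0, s1, s2, s3, s4, s5, s6}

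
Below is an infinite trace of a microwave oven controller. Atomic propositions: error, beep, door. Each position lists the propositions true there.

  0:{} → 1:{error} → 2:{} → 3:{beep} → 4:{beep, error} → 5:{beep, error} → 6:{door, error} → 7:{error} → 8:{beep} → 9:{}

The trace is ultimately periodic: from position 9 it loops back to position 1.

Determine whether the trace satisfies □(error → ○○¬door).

No

error → ○○¬door must hold at every position from 0 onward. It fails at position 4, so □(error → ○○¬door) is false.
Positions where error holds: 1, 4, 5, 6, 7.
Check ○○¬door at each: 1→ok, 4→fails, 5→ok, 6→ok, 7→ok.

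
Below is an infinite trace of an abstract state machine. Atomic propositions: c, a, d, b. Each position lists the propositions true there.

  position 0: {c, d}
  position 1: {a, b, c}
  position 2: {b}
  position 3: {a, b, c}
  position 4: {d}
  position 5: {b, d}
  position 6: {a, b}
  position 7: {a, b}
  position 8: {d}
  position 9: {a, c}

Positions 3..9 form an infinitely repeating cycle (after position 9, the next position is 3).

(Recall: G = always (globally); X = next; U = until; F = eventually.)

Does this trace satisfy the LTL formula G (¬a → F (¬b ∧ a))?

Yes

¬a → F (¬b ∧ a) holds at every position 0..9, and those are all positions ever visited, so G (¬a → F (¬b ∧ a)) holds.
Positions where ¬a holds: 0, 2, 4, 5, 8.
Check F (¬b ∧ a) at each: 0→ok, 2→ok, 4→ok, 5→ok, 8→ok.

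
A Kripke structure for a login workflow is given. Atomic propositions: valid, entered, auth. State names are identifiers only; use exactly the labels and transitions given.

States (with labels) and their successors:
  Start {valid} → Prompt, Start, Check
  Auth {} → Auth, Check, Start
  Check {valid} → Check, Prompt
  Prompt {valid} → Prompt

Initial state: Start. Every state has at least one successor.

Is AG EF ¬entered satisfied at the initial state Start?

States satisfying EF ¬entered: {Start, Auth, Check, Prompt}.
States satisfying AG EF ¬entered: {Start, Auth, Check, Prompt}.
Every state reachable from Start satisfies EF ¬entered.
Start ∈ Sat(AG EF ¬entered).

Satisfied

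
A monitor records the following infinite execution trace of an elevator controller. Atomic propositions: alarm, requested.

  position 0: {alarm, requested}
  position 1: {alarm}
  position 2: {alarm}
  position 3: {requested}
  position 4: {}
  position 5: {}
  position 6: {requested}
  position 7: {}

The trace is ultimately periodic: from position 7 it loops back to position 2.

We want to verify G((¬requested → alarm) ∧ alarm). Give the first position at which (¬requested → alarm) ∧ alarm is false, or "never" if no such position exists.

3

Check (¬requested → alarm) ∧ alarm at each position in order: 0 ✓, 1 ✓, 2 ✓.
At position 3 the labels are {requested}, so (¬requested → alarm) ∧ alarm is false there. This is the first violation.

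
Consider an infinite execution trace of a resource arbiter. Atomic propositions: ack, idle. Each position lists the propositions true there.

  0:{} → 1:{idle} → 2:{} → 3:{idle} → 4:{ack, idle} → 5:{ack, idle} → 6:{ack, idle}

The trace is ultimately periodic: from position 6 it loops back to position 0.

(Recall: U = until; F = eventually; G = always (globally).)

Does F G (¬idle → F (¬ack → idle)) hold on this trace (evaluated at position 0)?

G (¬idle → F (¬ack → idle)) holds at position 0, which is reachable from 0, so F G (¬idle → F (¬ack → idle)) holds.

Satisfied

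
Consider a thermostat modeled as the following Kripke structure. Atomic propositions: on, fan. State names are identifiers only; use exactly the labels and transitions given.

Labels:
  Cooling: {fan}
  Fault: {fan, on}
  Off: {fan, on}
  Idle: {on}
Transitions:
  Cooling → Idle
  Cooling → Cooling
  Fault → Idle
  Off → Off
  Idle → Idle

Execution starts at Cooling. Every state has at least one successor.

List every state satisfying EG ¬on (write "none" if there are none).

{Cooling}

States satisfying ¬on: {Cooling}.
States satisfying EG ¬on: {Cooling}.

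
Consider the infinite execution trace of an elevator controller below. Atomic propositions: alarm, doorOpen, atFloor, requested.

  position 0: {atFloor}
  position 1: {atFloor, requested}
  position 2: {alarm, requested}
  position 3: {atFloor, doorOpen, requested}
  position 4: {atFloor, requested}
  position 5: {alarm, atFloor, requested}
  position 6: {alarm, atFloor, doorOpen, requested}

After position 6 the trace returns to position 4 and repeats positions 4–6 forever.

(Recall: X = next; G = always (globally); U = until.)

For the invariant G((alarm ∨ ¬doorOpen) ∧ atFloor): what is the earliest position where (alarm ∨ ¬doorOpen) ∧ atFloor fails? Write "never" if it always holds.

Check (alarm ∨ ¬doorOpen) ∧ atFloor at each position in order: 0 ✓, 1 ✓.
At position 2 the labels are {alarm, requested}, so (alarm ∨ ¬doorOpen) ∧ atFloor is false there. This is the first violation.

2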